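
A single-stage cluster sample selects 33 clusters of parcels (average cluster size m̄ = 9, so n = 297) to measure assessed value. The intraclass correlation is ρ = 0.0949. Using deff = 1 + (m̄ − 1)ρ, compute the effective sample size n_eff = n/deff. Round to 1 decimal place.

168.8

deff = 1 + (9 − 1)·0.0949 = 1 + 0.7592 = 1.7592.
n_eff = 297 / 1.7592 = 168.8.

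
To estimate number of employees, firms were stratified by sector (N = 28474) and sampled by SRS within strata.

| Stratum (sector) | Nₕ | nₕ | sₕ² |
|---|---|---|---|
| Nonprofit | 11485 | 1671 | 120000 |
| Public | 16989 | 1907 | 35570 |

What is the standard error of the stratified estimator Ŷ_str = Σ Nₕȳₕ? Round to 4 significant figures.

113500

Var(Ŷ_str) = Σₕ Nₕ²(1 − fₕ)sₕ²/nₕ.
Nonprofit: 11485²·(1 − 1671/11485)·120000/1671 = 8.0943476 × 10^9.
Public: 16989²·(1 − 1907/16989)·35570/1907 = 4.7792519 × 10^9.
Sum = 1.28736 × 10^10.
SE = √(1.28736 × 10^10) = 113500.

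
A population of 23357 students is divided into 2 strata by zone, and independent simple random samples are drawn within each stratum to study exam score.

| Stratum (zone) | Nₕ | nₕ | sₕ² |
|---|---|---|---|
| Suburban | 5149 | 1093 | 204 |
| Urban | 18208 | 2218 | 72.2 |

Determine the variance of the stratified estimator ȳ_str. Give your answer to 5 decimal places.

Var(ȳ_str) = Σₕ Wₕ²(1 − fₕ)sₕ²/nₕ with Wₕ = Nₕ/N, N = 23357.
Suburban: Wₕ = 0.22044783; term = 0.22044783²·(1 − 0.21227423)·204/1093 = 0.0071449093.
Urban: Wₕ = 0.77955217; term = 0.77955217²·(1 − 0.12181459)·72.2/2218 = 0.017372097.
Sum = 0.024517006.

0.02452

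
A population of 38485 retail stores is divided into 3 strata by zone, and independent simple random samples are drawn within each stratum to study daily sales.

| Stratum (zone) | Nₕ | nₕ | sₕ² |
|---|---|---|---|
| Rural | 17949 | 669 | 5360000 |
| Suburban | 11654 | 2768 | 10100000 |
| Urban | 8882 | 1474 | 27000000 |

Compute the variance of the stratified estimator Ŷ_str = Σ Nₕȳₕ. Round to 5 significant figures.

Var(Ŷ_str) = Σₕ Nₕ²(1 − fₕ)sₕ²/nₕ.
Rural: 17949²·(1 − 669/17949)·5360000/669 = 2.4849787 × 10^12.
Suburban: 11654²·(1 − 2768/11654)·10100000/2768 = 3.7786495 × 10^11.
Urban: 8882²·(1 − 1474/8882)·27000000/1474 = 1.2052525 × 10^12.
Sum = 4.0680962 × 10^12.

4.0681 × 10^12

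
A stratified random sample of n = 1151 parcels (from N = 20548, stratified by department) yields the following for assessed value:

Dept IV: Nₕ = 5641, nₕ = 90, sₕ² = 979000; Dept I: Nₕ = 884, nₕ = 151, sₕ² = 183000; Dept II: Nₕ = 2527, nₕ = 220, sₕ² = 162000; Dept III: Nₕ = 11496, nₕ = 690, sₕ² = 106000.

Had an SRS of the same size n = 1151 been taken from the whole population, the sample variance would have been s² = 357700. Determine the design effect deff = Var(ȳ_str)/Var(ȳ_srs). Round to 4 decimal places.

Var(ȳ_str) = Σ Wₕ²(1−fₕ)sₕ²/nₕ with Wₕ = Nₕ/20548:
  Dept IV: (5641/20548)²·(1−90/5641)·979000/90 = 806.73035
  Dept I: (884/20548)²·(1−151/884)·183000/151 = 1.8599072
  Dept II: (2527/20548)²·(1−220/2527)·162000/220 = 10.16731
  Dept III: (11496/20548)²·(1−690/11496)·106000/690 = 45.199057
  → Var(ȳ_str) = 863.95662.
Var(ȳ_srs) = (1 − 1151/20548)·357700/1151 = 293.36522.
deff = 863.95662 / 293.36522 = 2.9450.

2.9450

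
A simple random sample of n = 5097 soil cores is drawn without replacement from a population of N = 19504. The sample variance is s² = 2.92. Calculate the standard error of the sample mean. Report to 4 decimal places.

Under SRS without replacement, Var(ȳ) = (1 − f)·s²/n with f = n/N = 5097/19504 = 0.26133101.
Var(ȳ) = (1 − 0.26133101)·2.92/5097 = 0.73866899·5.7288601 × 10^-4 = 4.2317313 × 10^-4.
SE(ȳ) = √(4.2317313 × 10^-4) = 0.0206.

0.0206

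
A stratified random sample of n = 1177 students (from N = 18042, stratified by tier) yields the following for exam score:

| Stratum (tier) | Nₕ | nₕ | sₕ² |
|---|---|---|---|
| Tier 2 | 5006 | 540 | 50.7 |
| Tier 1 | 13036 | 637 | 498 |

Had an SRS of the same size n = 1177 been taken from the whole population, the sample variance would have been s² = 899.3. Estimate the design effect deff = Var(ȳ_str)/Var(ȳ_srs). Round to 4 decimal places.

0.5526

Var(ȳ_str) = Σ Wₕ²(1−fₕ)sₕ²/nₕ with Wₕ = Nₕ/18042:
  Tier 2: (5006/18042)²·(1−540/5006)·50.7/540 = 0.0064484362
  Tier 1: (13036/18042)²·(1−637/13036)·498/637 = 0.38819646
  → Var(ȳ_str) = 0.3946449.
Var(ȳ_srs) = (1 − 1177/18042)·899.3/1177 = 0.71421637.
deff = 0.3946449 / 0.71421637 = 0.5526.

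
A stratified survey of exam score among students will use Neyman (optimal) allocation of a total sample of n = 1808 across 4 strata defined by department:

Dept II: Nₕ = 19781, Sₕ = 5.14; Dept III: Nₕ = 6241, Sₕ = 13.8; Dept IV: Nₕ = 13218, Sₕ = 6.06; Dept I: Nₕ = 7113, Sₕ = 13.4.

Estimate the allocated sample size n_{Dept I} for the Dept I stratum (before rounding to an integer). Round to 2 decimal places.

474.45

Neyman allocation: nₕ = n·NₕSₕ / Σⱼ NⱼSⱼ.
Σ NⱼSⱼ = 19781·5.14 + 6241·13.8 + 13218·6.06 + 7113·13.4 = 363215.42.
n_{Dept I} = 1808·7113·13.4 / 363215.42 = 474.45.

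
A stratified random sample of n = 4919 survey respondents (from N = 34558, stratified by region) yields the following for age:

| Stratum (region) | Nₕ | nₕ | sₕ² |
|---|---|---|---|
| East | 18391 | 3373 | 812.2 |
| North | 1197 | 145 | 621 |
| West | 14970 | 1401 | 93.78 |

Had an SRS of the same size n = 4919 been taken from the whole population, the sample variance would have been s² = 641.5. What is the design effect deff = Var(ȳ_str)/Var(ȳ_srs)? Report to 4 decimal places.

Var(ȳ_str) = Σ Wₕ²(1−fₕ)sₕ²/nₕ with Wₕ = Nₕ/34558:
  East: (18391/34558)²·(1−3373/18391)·812.2/3373 = 0.055688675
  North: (1197/34558)²·(1−145/1197)·621/145 = 0.0045158165
  West: (14970/34558)²·(1−1401/14970)·93.78/1401 = 0.011385301
  → Var(ȳ_str) = 0.071589793.
Var(ȳ_srs) = (1 − 4919/34558)·641.5/4919 = 0.11184969.
deff = 0.071589793 / 0.11184969 = 0.6401.

0.6401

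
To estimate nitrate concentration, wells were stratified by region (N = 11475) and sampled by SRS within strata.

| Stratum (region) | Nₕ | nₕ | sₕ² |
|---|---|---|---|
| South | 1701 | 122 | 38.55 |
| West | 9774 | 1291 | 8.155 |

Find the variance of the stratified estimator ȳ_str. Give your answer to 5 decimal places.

0.01042

Var(ȳ_str) = Σₕ Wₕ²(1 − fₕ)sₕ²/nₕ with Wₕ = Nₕ/N, N = 11475.
South: Wₕ = 0.14823529; term = 0.14823529²·(1 − 0.07172252)·38.55/122 = 0.0064453367.
West: Wₕ = 0.85176471; term = 0.85176471²·(1 − 0.13208512)·8.155/1291 = 0.0039775362.
Sum = 0.010422873.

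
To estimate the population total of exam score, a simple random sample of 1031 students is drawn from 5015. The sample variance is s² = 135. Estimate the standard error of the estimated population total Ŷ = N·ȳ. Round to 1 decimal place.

1617.5

Var(Ŷ) = N²·Var(ȳ) = N²·(1 − n/N)·s²/n.
f = 1031/5015 = 0.20558325; Var(ȳ) = 0.79441675·135/1031 = 0.10402159.
Var(Ŷ) = 5015² · 0.10402159 = 2.6161664 × 10^6.
SE(Ŷ) = √(2.6161664 × 10^6) = 1617.5.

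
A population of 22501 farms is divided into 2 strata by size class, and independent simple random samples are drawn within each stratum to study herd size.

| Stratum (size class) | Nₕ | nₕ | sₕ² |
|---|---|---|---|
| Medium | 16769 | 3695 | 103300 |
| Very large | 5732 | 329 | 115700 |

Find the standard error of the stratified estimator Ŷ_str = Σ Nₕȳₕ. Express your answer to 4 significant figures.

Var(Ŷ_str) = Σₕ Nₕ²(1 − fₕ)sₕ²/nₕ.
Medium: 16769²·(1 − 3695/16769)·103300/3695 = 6.129168 × 10^9.
Very large: 5732²·(1 − 329/5732)·115700/329 = 1.0891272 × 10^10.
Sum = 1.702044 × 10^10.
SE = √(1.702044 × 10^10) = 130500.

130500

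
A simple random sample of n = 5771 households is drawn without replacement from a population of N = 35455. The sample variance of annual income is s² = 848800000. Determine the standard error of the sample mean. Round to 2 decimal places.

350.91

Under SRS without replacement, Var(ȳ) = (1 − f)·s²/n with f = n/N = 5771/35455 = 0.16276971.
Var(ȳ) = (1 − 0.16276971)·848800000/5771 = 0.83723029·147080.23 = 123140.02.
SE(ȳ) = √(123140.02) = 350.91.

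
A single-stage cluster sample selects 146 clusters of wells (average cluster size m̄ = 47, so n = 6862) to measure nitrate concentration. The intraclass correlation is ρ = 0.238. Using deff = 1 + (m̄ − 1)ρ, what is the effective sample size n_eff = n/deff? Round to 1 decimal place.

deff = 1 + (47 − 1)·0.238 = 1 + 10.948 = 11.948.
n_eff = 6862 / 11.948 = 574.3.

574.3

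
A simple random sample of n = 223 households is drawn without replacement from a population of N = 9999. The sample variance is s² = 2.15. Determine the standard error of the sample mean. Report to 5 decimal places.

Under SRS without replacement, Var(ȳ) = (1 − f)·s²/n with f = n/N = 223/9999 = 0.02230223.
Var(ȳ) = (1 − 0.02230223)·2.15/223 = 0.97769777·0.0096412556 = 0.0094262341.
SE(ȳ) = √(0.0094262341) = 0.09709.

0.09709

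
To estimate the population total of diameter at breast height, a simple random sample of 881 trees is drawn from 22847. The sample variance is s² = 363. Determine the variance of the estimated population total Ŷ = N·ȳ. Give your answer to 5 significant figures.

Var(Ŷ) = N²·Var(ȳ) = N²·(1 − n/N)·s²/n.
f = 881/22847 = 0.03856086; Var(ȳ) = 0.96143914·363/881 = 0.39614348.
Var(Ŷ) = 22847² · 0.39614348 = 2.0678112 × 10^8.

2.0678 × 10^8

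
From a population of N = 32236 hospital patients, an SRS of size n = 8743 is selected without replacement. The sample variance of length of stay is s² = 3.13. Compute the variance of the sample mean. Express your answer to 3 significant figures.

Under SRS without replacement, Var(ȳ) = (1 − f)·s²/n with f = n/N = 8743/32236 = 0.27121851.
Var(ȳ) = (1 − 0.27121851)·3.13/8743 = 0.72878149·3.5800069 × 10^-4 = 2.6090427 × 10^-4.

2.61 × 10^-4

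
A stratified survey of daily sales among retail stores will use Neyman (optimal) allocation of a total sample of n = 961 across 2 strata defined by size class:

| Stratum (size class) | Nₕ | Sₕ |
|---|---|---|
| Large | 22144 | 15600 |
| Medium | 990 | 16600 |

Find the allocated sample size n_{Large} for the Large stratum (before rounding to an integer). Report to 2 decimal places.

917.36

Neyman allocation: nₕ = n·NₕSₕ / Σⱼ NⱼSⱼ.
Σ NⱼSⱼ = 22144·15600 + 990·16600 = 3.618804 × 10^8.
n_{Large} = 961·22144·15600 / (3.618804 × 10^8) = 917.36.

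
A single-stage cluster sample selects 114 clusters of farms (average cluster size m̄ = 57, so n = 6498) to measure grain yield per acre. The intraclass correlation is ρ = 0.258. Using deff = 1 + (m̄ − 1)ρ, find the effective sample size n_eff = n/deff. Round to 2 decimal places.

420.64

deff = 1 + (57 − 1)·0.258 = 1 + 14.448 = 15.448.
n_eff = 6498 / 15.448 = 420.64.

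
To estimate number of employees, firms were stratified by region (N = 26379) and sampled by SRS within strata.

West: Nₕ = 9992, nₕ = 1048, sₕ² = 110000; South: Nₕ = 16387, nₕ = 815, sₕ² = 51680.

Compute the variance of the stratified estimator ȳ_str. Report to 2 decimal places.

36.73

Var(ȳ_str) = Σₕ Wₕ²(1 − fₕ)sₕ²/nₕ with Wₕ = Nₕ/N, N = 26379.
West: Wₕ = 0.37878616; term = 0.37878616²·(1 − 0.10488391)·110000/1048 = 13.480282.
South: Wₕ = 0.62121384; term = 0.62121384²·(1 − 0.04973455)·51680/815 = 23.253701.
Sum = 36.733983.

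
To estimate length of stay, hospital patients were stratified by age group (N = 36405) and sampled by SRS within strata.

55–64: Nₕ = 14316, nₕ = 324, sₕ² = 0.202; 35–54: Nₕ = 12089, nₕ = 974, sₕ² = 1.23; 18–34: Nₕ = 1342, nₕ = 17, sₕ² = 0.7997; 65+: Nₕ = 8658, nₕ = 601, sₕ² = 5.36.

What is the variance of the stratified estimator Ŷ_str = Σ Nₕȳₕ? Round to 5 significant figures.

Var(Ŷ_str) = Σₕ Nₕ²(1 − fₕ)sₕ²/nₕ.
55–64: 14316²·(1 − 324/14316)·0.202/324 = 124884.3.
35–54: 12089²·(1 − 974/12089)·1.23/974 = 169685.99.
18–34: 1342²·(1 − 17/1342)·0.7997/17 = 83646.268.
65+: 8658²·(1 − 601/8658)·5.36/601 = 622130.17.
Sum = 1.0003467 × 10^6.

1.0003 × 10^6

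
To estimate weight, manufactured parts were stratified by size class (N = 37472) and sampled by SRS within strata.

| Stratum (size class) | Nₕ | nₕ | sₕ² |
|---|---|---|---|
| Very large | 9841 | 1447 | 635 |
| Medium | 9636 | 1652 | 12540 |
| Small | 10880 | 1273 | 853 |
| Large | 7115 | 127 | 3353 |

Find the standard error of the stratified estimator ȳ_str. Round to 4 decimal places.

Var(ȳ_str) = Σₕ Wₕ²(1 − fₕ)sₕ²/nₕ with Wₕ = Nₕ/N, N = 37472.
Very large: Wₕ = 0.26262276; term = 0.26262276²·(1 − 0.14703790)·635/1447 = 0.025816636.
Medium: Wₕ = 0.25715201; term = 0.25715201²·(1 − 0.17144043)·12540/1652 = 0.41590206.
Small: Wₕ = 0.29035013; term = 0.29035013²·(1 − 0.11700368)·853/1273 = 0.049879669.
Large: Wₕ = 0.18987511; term = 0.18987511²·(1 − 0.01784961)·3353/127 = 0.93485421.
Sum = 1.4264526.
SE = √(1.4264526) = 1.1943.

1.1943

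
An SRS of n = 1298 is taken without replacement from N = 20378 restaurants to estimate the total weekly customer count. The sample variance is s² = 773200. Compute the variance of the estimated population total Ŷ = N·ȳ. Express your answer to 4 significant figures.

Var(Ŷ) = N²·Var(ȳ) = N²·(1 − n/N)·s²/n.
f = 1298/20378 = 0.06369614; Var(ȳ) = 0.93630386·773200/1298 = 557.74279.
Var(Ŷ) = 20378² · 557.74279 = 2.3160988 × 10^11.

2.316 × 10^11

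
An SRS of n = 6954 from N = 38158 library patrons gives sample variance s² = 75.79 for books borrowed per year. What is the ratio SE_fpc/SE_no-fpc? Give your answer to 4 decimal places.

f = n/N = 6954/38158 = 0.18224226.
SE_no-fpc = √(s²/n) = 0.10439714; SE_fpc = √((1−f)s²/n) = 0.094406293.
Ratio = √(1−f) = 0.90429959.

0.9043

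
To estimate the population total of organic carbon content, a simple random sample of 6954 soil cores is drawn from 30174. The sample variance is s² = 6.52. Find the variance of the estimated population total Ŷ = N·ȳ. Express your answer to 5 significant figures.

Var(Ŷ) = N²·Var(ȳ) = N²·(1 − n/N)·s²/n.
f = 6954/30174 = 0.23046331; Var(ȳ) = 0.76953669·6.52/6954 = 7.2150981 × 10^-4.
Var(Ŷ) = 30174² · (7.2150981 × 10^-4) = 656913.24.

656910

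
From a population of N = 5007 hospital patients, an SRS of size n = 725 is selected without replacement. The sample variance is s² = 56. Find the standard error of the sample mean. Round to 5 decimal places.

0.25702

Under SRS without replacement, Var(ȳ) = (1 − f)·s²/n with f = n/N = 725/5007 = 0.14479728.
Var(ȳ) = (1 − 0.14479728)·56/725 = 0.85520272·0.077241379 = 0.066057037.
SE(ȳ) = √(0.066057037) = 0.25702.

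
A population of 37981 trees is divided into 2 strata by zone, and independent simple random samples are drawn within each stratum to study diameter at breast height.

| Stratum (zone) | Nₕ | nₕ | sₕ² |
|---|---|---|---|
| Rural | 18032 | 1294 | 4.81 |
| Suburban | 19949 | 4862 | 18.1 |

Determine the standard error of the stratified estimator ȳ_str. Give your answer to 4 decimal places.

0.0394

Var(ȳ_str) = Σₕ Wₕ²(1 − fₕ)sₕ²/nₕ with Wₕ = Nₕ/N, N = 37981.
Rural: Wₕ = 0.47476370; term = 0.47476370²·(1 − 0.07176131)·4.81/1294 = 7.7772395 × 10^-4.
Suburban: Wₕ = 0.52523630; term = 0.52523630²·(1 − 0.24372149)·18.1/4862 = 7.7670276 × 10^-4.
Sum = 0.0015544267.
SE = √(0.0015544267) = 0.0394.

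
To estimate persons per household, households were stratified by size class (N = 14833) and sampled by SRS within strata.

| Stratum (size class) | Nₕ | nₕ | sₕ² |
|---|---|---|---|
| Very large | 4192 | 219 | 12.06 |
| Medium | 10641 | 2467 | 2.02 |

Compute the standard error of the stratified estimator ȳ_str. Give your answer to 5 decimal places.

Var(ȳ_str) = Σₕ Wₕ²(1 − fₕ)sₕ²/nₕ with Wₕ = Nₕ/N, N = 14833.
Very large: Wₕ = 0.28261309; term = 0.28261309²·(1 − 0.05224237)·12.06/219 = 0.0041685502.
Medium: Wₕ = 0.71738691; term = 0.71738691²·(1 − 0.23183911)·2.02/2467 = 3.2369896 × 10^-4.
Sum = 0.0044922492.
SE = √(0.0044922492) = 0.06702.

0.06702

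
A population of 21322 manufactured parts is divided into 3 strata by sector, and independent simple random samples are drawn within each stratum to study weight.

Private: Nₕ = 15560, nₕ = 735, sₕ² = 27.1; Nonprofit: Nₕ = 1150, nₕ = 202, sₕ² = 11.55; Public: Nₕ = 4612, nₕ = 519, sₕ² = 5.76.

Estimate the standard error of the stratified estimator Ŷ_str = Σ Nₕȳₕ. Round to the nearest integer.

Var(Ŷ_str) = Σₕ Nₕ²(1 − fₕ)sₕ²/nₕ.
Private: 15560²·(1 − 735/15560)·27.1/735 = 8.5052336 × 10^6.
Nonprofit: 1150²·(1 − 202/1150)·11.55/202 = 62335.693.
Public: 4612²·(1 − 519/4612)·5.76/519 = 209501.03.
Sum = 8.7770703 × 10^6.
SE = √(8.7770703 × 10^6) = 2963.

2963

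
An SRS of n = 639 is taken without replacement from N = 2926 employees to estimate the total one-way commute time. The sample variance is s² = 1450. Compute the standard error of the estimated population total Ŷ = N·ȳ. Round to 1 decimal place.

3896.8

Var(Ŷ) = N²·Var(ȳ) = N²·(1 − n/N)·s²/n.
f = 639/2926 = 0.21838688; Var(ȳ) = 0.78161312·1450/639 = 1.7736135.
Var(Ŷ) = 2926² · 1.7736135 = 1.5184749 × 10^7.
SE(Ŷ) = √(1.5184749 × 10^7) = 3896.8.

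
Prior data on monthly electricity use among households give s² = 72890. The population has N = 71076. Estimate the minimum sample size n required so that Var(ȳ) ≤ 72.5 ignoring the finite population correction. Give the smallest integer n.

Without fpc, n₀ = s²/D = 72890/72.5 = 1005.3793.
Rounding up, n = 1006.

1006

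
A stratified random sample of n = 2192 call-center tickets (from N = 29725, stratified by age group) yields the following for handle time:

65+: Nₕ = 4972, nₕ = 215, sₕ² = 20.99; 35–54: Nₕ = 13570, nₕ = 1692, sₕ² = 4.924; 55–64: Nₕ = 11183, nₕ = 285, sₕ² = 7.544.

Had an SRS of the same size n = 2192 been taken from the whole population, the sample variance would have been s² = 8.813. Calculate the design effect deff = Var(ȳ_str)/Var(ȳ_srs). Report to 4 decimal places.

Var(ȳ_str) = Σ Wₕ²(1−fₕ)sₕ²/nₕ with Wₕ = Nₕ/29725:
  65+: (4972/29725)²·(1−215/4972)·20.99/215 = 0.0026133316
  35–54: (13570/29725)²·(1−1692/13570)·4.924/1692 = 5.3088093 × 10^-4
  55–64: (11183/29725)²·(1−285/11183)·7.544/285 = 0.0036510537
  → Var(ȳ_str) = 0.0067952662.
Var(ȳ_srs) = (1 − 2192/29725)·8.813/2192 = 0.0037240448.
deff = 0.0067952662 / 0.0037240448 = 1.8247.

1.8247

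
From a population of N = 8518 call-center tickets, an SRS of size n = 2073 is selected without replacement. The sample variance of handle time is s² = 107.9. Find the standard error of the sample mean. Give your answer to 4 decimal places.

Under SRS without replacement, Var(ȳ) = (1 − f)·s²/n with f = n/N = 2073/8518 = 0.24336699.
Var(ȳ) = (1 − 0.24336699)·107.9/2073 = 0.75663301·0.052050169 = 0.039382876.
SE(ȳ) = √(0.039382876) = 0.1985.

0.1985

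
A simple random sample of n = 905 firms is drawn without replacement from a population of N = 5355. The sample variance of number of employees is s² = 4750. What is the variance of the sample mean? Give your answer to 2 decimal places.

4.36

Under SRS without replacement, Var(ȳ) = (1 − f)·s²/n with f = n/N = 905/5355 = 0.16900093.
Var(ȳ) = (1 − 0.16900093)·4750/905 = 0.83099907·5.2486188 = 4.3615973.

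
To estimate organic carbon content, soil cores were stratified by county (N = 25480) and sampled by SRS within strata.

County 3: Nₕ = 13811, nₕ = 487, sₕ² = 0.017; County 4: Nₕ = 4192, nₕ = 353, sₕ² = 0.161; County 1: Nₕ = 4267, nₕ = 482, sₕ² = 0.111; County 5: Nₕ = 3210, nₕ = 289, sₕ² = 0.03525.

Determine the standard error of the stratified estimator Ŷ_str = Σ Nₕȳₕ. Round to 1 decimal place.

136.5

Var(Ŷ_str) = Σₕ Nₕ²(1 − fₕ)sₕ²/nₕ.
County 3: 13811²·(1 − 487/13811)·0.017/487 = 6423.618.
County 4: 4192²·(1 − 353/4192)·0.161/353 = 7339.907.
County 1: 4267²·(1 − 482/4267)·0.111/482 = 3719.3279.
County 5: 3210²·(1 − 289/3210)·0.03525/289 = 1143.6625.
Sum = 18626.515.
SE = √(18626.515) = 136.5.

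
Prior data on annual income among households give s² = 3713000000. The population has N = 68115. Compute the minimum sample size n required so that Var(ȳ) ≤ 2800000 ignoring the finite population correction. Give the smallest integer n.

1327

Without fpc, n₀ = s²/D = 3713000000/2800000 = 1326.0714.
Rounding up, n = 1327.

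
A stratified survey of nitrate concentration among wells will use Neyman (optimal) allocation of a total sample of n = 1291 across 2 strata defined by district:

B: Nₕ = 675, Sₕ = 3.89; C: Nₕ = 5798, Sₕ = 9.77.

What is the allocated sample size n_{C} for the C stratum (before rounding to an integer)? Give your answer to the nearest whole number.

1234

Neyman allocation: nₕ = n·NₕSₕ / Σⱼ NⱼSⱼ.
Σ NⱼSⱼ = 675·3.89 + 5798·9.77 = 59272.21.
n_{C} = 1291·5798·9.77 / 59272.21 = 1234.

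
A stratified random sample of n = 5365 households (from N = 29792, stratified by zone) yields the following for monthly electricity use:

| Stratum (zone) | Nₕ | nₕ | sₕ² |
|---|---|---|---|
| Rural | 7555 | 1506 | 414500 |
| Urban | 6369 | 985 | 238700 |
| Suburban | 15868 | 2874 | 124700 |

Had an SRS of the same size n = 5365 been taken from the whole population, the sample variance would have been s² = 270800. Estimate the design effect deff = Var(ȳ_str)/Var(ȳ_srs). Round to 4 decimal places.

0.8122

Var(ȳ_str) = Σ Wₕ²(1−fₕ)sₕ²/nₕ with Wₕ = Nₕ/29792:
  Rural: (7555/29792)²·(1−1506/7555)·414500/1506 = 14.171581
  Urban: (6369/29792)²·(1−985/6369)·238700/985 = 9.3625289
  Suburban: (15868/29792)²·(1−2874/15868)·124700/2874 = 10.079649
  → Var(ȳ_str) = 33.613759.
Var(ȳ_srs) = (1 − 5365/29792)·270800/5365 = 41.385614.
deff = 33.613759 / 41.385614 = 0.8122.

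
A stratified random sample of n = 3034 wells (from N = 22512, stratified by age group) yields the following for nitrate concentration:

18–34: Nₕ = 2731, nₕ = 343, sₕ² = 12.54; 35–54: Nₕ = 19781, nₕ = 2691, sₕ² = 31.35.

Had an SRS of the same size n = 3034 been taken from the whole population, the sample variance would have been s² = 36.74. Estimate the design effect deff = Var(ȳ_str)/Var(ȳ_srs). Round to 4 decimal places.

0.7866

Var(ȳ_str) = Σ Wₕ²(1−fₕ)sₕ²/nₕ with Wₕ = Nₕ/22512:
  18–34: (2731/22512)²·(1−343/2731)·12.54/343 = 4.7046929 × 10^-4
  35–54: (19781/22512)²·(1−2691/19781)·31.35/2691 = 0.0077711625
  → Var(ȳ_str) = 0.0082416318.
Var(ȳ_srs) = (1 − 3034/22512)·36.74/3034 = 0.010477408.
deff = 0.0082416318 / 0.010477408 = 0.7866.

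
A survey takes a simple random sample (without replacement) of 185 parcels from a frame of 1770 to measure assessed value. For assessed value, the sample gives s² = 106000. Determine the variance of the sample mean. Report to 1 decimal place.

Under SRS without replacement, Var(ȳ) = (1 − f)·s²/n with f = n/N = 185/1770 = 0.10451977.
Var(ȳ) = (1 − 0.10451977)·106000/185 = 0.89548023·572.97297 = 513.08597.

513.1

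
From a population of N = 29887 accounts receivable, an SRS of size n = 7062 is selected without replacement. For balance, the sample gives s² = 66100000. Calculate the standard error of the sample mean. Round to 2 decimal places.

84.55

Under SRS without replacement, Var(ȳ) = (1 − f)·s²/n with f = n/N = 7062/29887 = 0.23629003.
Var(ȳ) = (1 − 0.23629003)·66100000/7062 = 0.76370997·9359.9547 = 7148.2908.
SE(ȳ) = √(7148.2908) = 84.55.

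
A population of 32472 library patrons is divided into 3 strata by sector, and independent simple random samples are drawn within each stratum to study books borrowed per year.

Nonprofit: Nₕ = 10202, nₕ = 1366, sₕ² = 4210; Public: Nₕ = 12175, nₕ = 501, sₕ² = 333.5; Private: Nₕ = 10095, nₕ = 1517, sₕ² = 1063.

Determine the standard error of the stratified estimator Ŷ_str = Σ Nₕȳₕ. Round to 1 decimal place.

20811.5

Var(Ŷ_str) = Σₕ Nₕ²(1 − fₕ)sₕ²/nₕ.
Nonprofit: 10202²·(1 − 1366/10202)·4210/1366 = 2.778257 × 10^8.
Public: 12175²·(1 − 501/12175)·333.5/501 = 9.4612119 × 10^7.
Private: 10095²·(1 − 1517/10095)·1063/1517 = 6.0679228 × 10^7.
Sum = 4.3311705 × 10^8.
SE = √(4.3311705 × 10^8) = 20811.5.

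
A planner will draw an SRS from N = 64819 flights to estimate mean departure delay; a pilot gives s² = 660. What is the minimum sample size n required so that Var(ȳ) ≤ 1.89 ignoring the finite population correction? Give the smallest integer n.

350

Without fpc, n₀ = s²/D = 660/1.89 = 349.2063.
Rounding up, n = 350.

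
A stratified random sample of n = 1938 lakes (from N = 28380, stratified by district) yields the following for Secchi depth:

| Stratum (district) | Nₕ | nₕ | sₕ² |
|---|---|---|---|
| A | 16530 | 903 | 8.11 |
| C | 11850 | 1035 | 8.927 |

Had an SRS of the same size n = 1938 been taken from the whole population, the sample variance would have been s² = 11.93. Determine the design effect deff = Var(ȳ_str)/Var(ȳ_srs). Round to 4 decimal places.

0.7415

Var(ȳ_str) = Σ Wₕ²(1−fₕ)sₕ²/nₕ with Wₕ = Nₕ/28380:
  A: (16530/28380)²·(1−903/16530)·8.11/903 = 0.0028804264
  C: (11850/28380)²·(1−1035/11850)·8.927/1035 = 0.0013724144
  → Var(ȳ_str) = 0.0042528408.
Var(ȳ_srs) = (1 − 1938/28380)·11.93/1938 = 0.0057354643.
deff = 0.0042528408 / 0.0057354643 = 0.7415.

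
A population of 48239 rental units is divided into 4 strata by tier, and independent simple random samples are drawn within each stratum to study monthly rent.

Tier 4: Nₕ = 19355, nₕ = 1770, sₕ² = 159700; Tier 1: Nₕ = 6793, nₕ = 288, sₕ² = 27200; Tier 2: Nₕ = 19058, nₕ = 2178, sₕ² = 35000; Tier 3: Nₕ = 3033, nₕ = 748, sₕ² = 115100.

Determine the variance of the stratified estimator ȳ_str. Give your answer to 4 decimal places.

17.6702

Var(ȳ_str) = Σₕ Wₕ²(1 − fₕ)sₕ²/nₕ with Wₕ = Nₕ/N, N = 48239.
Tier 4: Wₕ = 0.40123137; term = 0.40123137²·(1 − 0.09144924)·159700/1770 = 13.19686.
Tier 1: Wₕ = 0.14081967; term = 0.14081967²·(1 − 0.04239658)·27200/288 = 1.7934478.
Tier 2: Wₕ = 0.39507452; term = 0.39507452²·(1 − 0.11428272)·35000/2178 = 2.2215871.
Tier 3: Wₕ = 0.06287444; term = 0.06287444²·(1 − 0.24662051)·115100/748 = 0.45828511.
Sum = 17.67018.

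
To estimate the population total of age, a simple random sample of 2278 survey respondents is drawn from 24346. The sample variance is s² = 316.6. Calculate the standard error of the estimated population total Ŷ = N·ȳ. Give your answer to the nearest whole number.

Var(Ŷ) = N²·Var(ȳ) = N²·(1 − n/N)·s²/n.
f = 2278/24346 = 0.09356773; Var(ȳ) = 0.90643227·316.6/2278 = 0.12597737.
Var(Ŷ) = 24346² · 0.12597737 = 7.4670279 × 10^7.
SE(Ŷ) = √(7.4670279 × 10^7) = 8641.

8641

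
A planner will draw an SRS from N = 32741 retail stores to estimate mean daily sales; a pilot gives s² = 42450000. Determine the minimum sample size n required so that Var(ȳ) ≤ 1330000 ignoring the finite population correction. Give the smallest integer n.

32

Without fpc, n₀ = s²/D = 42450000/1330000 = 31.9173.
Rounding up, n = 32.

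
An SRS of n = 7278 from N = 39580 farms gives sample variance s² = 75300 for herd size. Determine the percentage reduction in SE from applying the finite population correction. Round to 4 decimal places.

9.6607

f = n/N = 7278/39580 = 0.18388075.
SE_no-fpc = √(s²/n) = 3.2165586; SE_fpc = √((1−f)s²/n) = 2.9058171.
Ratio = √(1−f) = 0.90339319. Reduction = 100·(1 − 0.90339319) = 9.6607%.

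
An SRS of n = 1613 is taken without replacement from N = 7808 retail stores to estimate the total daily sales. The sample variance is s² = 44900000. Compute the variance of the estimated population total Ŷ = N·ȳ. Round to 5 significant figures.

Var(Ŷ) = N²·Var(ȳ) = N²·(1 − n/N)·s²/n.
f = 1613/7808 = 0.20658299; Var(ȳ) = 0.79341701·44900000/1613 = 22085.818.
Var(Ŷ) = 7808² · 22085.818 = 1.3464589 × 10^12.

1.3465 × 10^12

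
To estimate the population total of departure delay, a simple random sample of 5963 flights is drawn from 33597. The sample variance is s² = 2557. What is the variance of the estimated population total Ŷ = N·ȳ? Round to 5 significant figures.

3.9812 × 10^8

Var(Ŷ) = N²·Var(ȳ) = N²·(1 − n/N)·s²/n.
f = 5963/33597 = 0.17748609; Var(ȳ) = 0.82251391·2557/5963 = 0.35270302.
Var(Ŷ) = 33597² · 0.35270302 = 3.981165 × 10^8.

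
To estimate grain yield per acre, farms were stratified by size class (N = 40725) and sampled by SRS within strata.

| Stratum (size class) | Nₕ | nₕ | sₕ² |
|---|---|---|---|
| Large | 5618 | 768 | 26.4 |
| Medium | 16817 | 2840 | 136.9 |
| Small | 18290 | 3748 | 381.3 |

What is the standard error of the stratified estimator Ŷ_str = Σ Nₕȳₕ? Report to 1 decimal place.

6271.0

Var(Ŷ_str) = Σₕ Nₕ²(1 − fₕ)sₕ²/nₕ.
Large: 5618²·(1 − 768/5618)·26.4/768 = 936625.94.
Medium: 16817²·(1 − 2840/16817)·136.9/2840 = 1.1330461 × 10^7.
Small: 18290²·(1 − 3748/18290)·381.3/3748 = 2.7058584 × 10^7.
Sum = 3.9325671 × 10^7.
SE = √(3.9325671 × 10^7) = 6271.0.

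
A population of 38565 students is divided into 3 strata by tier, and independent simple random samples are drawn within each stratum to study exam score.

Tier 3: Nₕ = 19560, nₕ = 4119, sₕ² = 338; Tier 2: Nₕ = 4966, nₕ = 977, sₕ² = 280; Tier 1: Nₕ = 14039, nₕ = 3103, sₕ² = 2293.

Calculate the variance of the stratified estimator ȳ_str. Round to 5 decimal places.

Var(ȳ_str) = Σₕ Wₕ²(1 − fₕ)sₕ²/nₕ with Wₕ = Nₕ/N, N = 38565.
Tier 3: Wₕ = 0.50719564; term = 0.50719564²·(1 − 0.21058282)·338/4119 = 0.016664125.
Tier 2: Wₕ = 0.12876961; term = 0.12876961²·(1 − 0.19673782)·280/977 = 0.0038172231.
Tier 1: Wₕ = 0.36403475; term = 0.36403475²·(1 − 0.22102714)·2293/3103 = 0.076283442.
Sum = 0.09676479.

0.09676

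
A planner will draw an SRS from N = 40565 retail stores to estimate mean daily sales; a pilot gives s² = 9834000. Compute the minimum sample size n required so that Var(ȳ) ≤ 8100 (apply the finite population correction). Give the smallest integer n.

Without fpc, n₀ = s²/D = 9834000/8100 = 1214.0741.
With fpc, (1 − n/N)·s²/n ≤ D requires n ≥ n₀/(1 + n₀/N) = 1214.0741/(1 + 1214.0741/40565) = 1178.7939.
Rounding up, n = 1179.

1179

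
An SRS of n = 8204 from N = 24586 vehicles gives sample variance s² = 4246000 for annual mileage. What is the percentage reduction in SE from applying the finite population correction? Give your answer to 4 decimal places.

f = n/N = 8204/24586 = 0.33368584.
SE_no-fpc = √(s²/n) = 22.749778; SE_fpc = √((1−f)s²/n) = 18.570205.
Ratio = √(1−f) = 0.81628069. Reduction = 100·(1 − 0.81628069) = 18.3719%.

18.3719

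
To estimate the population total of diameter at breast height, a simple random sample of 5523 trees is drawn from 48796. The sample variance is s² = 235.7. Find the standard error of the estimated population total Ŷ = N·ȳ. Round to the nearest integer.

9493

Var(Ŷ) = N²·Var(ȳ) = N²·(1 − n/N)·s²/n.
f = 5523/48796 = 0.11318551; Var(ȳ) = 0.88681449·235.7/5523 = 0.037845768.
Var(Ŷ) = 48796² · 0.037845768 = 9.0112651 × 10^7.
SE(Ŷ) = √(9.0112651 × 10^7) = 9493.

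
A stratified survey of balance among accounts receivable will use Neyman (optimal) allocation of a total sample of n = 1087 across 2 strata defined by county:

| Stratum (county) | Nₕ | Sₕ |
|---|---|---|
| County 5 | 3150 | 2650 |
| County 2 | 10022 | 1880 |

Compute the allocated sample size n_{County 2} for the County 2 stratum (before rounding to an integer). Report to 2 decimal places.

753.27

Neyman allocation: nₕ = n·NₕSₕ / Σⱼ NⱼSⱼ.
Σ NⱼSⱼ = 3150·2650 + 10022·1880 = 2.718886 × 10^7.
n_{County 2} = 1087·10022·1880 / (2.718886 × 10^7) = 753.27.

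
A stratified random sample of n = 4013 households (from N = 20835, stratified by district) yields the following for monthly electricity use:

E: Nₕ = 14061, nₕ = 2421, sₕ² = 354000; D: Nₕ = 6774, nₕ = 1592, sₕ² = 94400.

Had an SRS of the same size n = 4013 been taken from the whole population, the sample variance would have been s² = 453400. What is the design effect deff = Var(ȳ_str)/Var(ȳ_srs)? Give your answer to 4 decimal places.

0.6569

Var(ȳ_str) = Σ Wₕ²(1−fₕ)sₕ²/nₕ with Wₕ = Nₕ/20835:
  E: (14061/20835)²·(1−2421/14061)·354000/2421 = 55.130338
  D: (6774/20835)²·(1−1592/6774)·94400/1592 = 4.7949549
  → Var(ȳ_str) = 59.925293.
Var(ȳ_srs) = (1 − 4013/20835)·453400/4013 = 91.221347.
deff = 59.925293 / 91.221347 = 0.6569.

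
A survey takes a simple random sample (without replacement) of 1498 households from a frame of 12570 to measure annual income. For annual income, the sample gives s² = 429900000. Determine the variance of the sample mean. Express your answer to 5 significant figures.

252780

Under SRS without replacement, Var(ȳ) = (1 − f)·s²/n with f = n/N = 1498/12570 = 0.11917263.
Var(ȳ) = (1 − 0.11917263)·429900000/1498 = 0.88082737·286982.64 = 252782.17.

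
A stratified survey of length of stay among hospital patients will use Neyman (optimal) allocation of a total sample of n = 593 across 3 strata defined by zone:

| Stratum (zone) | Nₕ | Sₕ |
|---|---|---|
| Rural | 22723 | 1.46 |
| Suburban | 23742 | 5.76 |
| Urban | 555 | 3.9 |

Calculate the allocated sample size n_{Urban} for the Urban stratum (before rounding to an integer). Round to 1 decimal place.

Neyman allocation: nₕ = n·NₕSₕ / Σⱼ NⱼSⱼ.
Σ NⱼSⱼ = 22723·1.46 + 23742·5.76 + 555·3.9 = 172094.
n_{Urban} = 593·555·3.9 / 172094 = 7.5.

7.5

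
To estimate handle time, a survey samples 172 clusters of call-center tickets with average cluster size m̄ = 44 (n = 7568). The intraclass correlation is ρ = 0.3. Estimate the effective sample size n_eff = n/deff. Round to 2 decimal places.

544.46

deff = 1 + (44 − 1)·0.3 = 1 + 12.9 = 13.9.
n_eff = 7568 / 13.9 = 544.46.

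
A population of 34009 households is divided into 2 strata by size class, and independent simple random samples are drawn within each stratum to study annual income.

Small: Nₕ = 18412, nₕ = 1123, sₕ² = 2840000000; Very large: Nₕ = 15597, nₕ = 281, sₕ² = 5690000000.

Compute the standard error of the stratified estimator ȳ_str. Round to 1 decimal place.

2208.7

Var(ȳ_str) = Σₕ Wₕ²(1 − fₕ)sₕ²/nₕ with Wₕ = Nₕ/N, N = 34009.
Small: Wₕ = 0.54138610; term = 0.54138610²·(1 − 0.06099283)·2840000000/1123 = 696019.97.
Very large: Wₕ = 0.45861390; term = 0.45861390²·(1 − 0.01801629)·5690000000/281 = 4.1821986 × 10^6.
Sum = 4.8782186 × 10^6.
SE = √(4.8782186 × 10^6) = 2208.7.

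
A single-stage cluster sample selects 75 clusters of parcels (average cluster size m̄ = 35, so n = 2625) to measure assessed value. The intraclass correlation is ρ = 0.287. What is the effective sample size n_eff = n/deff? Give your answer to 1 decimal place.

244.0

deff = 1 + (35 − 1)·0.287 = 1 + 9.758 = 10.758.
n_eff = 2625 / 10.758 = 244.0.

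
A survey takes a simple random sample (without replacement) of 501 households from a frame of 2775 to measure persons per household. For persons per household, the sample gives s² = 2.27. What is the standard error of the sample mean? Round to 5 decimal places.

Under SRS without replacement, Var(ȳ) = (1 − f)·s²/n with f = n/N = 501/2775 = 0.18054054.
Var(ȳ) = (1 − 0.18054054)·2.27/501 = 0.81945946·0.0045309381 = 0.0037129201.
SE(ȳ) = √(0.0037129201) = 0.06093.

0.06093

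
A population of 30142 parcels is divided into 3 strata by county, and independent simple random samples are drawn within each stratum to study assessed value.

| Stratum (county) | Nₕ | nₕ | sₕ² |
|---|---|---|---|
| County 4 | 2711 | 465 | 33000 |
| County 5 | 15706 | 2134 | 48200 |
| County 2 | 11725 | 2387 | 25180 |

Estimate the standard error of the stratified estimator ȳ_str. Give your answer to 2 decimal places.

Var(ȳ_str) = Σₕ Wₕ²(1 − fₕ)sₕ²/nₕ with Wₕ = Nₕ/N, N = 30142.
County 4: Wₕ = 0.08994095; term = 0.08994095²·(1 − 0.17152342)·33000/465 = 0.47561564.
County 5: Wₕ = 0.52106695; term = 0.52106695²·(1 − 0.13587164)·48200/2134 = 5.299293.
County 2: Wₕ = 0.38899210; term = 0.38899210²·(1 − 0.20358209)·25180/2387 = 1.2712352.
Sum = 7.0461438.
SE = √(7.0461438) = 2.65.

2.65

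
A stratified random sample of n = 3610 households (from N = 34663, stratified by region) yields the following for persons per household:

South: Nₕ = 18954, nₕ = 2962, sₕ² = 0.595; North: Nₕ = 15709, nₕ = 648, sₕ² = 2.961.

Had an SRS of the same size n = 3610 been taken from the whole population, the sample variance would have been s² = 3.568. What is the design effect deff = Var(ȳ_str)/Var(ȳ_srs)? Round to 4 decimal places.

1.0734

Var(ȳ_str) = Σ Wₕ²(1−fₕ)sₕ²/nₕ with Wₕ = Nₕ/34663:
  South: (18954/34663)²·(1−2962/18954)·0.595/2962 = 5.0676111 × 10^-5
  North: (15709/34663)²·(1−648/15709)·2.961/648 = 8.9977403 × 10^-4
  → Var(ȳ_str) = 9.5045014 × 10^-4.
Var(ȳ_srs) = (1 − 3610/34663)·3.568/3610 = 8.8543169 × 10^-4.
deff = (9.5045014 × 10^-4) / (8.8543169 × 10^-4) = 1.0734.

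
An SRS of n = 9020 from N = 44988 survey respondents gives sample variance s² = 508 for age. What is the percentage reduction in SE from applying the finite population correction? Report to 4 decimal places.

10.5851

f = n/N = 9020/44988 = 0.20049791.
SE_no-fpc = √(s²/n) = 0.23731686; SE_fpc = √((1−f)s²/n) = 0.21219658.
Ratio = √(1−f) = 0.89414881. Reduction = 100·(1 − 0.89414881) = 10.5851%.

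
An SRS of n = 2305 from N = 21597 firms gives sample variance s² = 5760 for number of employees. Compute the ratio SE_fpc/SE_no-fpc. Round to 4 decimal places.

0.9451

f = n/N = 2305/21597 = 0.10672779.
SE_no-fpc = √(s²/n) = 1.5807958; SE_fpc = √((1−f)s²/n) = 1.4940588.
Ratio = √(1−f) = 0.94513079.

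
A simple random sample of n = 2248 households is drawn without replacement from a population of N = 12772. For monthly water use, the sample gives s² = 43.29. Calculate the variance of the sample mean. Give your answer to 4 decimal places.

Under SRS without replacement, Var(ȳ) = (1 − f)·s²/n with f = n/N = 2248/12772 = 0.17601002.
Var(ȳ) = (1 − 0.17601002)·43.29/2248 = 0.82398998·0.019257117 = 0.015867672.

0.0159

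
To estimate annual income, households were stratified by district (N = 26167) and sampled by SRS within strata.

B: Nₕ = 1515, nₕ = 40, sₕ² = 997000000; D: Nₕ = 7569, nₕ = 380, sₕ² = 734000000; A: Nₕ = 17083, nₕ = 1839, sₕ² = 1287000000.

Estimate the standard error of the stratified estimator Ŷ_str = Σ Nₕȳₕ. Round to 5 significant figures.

1.8522 × 10^7

Var(Ŷ_str) = Σₕ Nₕ²(1 − fₕ)sₕ²/nₕ.
B: 1515²·(1 − 40/1515)·997000000/40 = 5.5698028 × 10^13.
D: 7569²·(1 − 380/7569)·734000000/380 = 1.0510405 × 10^14.
A: 17083²·(1 − 1839/17083)·1287000000/1839 = 1.8224679 × 10^14.
Sum = 3.4304887 × 10^14.
SE = √(3.4304887 × 10^14) = 1.8522 × 10^7.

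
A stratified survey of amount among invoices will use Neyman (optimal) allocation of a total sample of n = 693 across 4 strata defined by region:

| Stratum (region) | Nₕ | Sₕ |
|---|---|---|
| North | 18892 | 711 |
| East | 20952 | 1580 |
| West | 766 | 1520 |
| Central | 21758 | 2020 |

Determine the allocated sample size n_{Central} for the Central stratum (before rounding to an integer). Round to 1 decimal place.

Neyman allocation: nₕ = n·NₕSₕ / Σⱼ NⱼSⱼ.
Σ NⱼSⱼ = 18892·711 + 20952·1580 + 766·1520 + 21758·2020 = 9.1651852 × 10^7.
n_{Central} = 693·21758·2020 / (9.1651852 × 10^7) = 332.3.

332.3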